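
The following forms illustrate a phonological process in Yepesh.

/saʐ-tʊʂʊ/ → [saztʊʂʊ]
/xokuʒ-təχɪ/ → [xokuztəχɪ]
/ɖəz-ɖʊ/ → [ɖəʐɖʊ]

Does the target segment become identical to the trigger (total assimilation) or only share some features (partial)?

partial assimilation

Comparing underlying and surface forms, /ʐ/ → [z] is the alternation; the neighbouring /t/ is constant.
The change retroflex → alveolar matches the place of the following /t/, identifying this as place assimilation.
Manner and voice are unchanged, so the assimilation is partial, not total.
The other alternating forms pattern the same way: /ʒ/ → [z] before /t/ (postalveolar → alveolar, matching alveolar); /z/ → [ʐ] before /ɖ/ (alveolar → retroflex, matching retroflex) — only place changes, and always toward the following segment.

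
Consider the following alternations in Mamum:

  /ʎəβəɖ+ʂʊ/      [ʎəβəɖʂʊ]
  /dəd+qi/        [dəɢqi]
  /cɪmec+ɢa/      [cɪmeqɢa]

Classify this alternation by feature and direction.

Comparing underlying and surface forms, /d/ → [ɢ] is the alternation; the neighbouring /q/ is constant.
/d/ is alveolar while /q/ is uvular; the output [ɢ] is uvular, matching the trigger — so the feature that spreads is place.
Manner and voice are unchanged, so the assimilation is partial, not total.
Checking the remaining alternation: /c/ → [q] before /ɢ/ (palatal → uvular, matching uvular) — only place changes, and always toward the following segment.
No alternation appears in [ʎəβəɖʂʊ]: there the adjacent consonants already agree in place (/ɖ/ and /ʂ/ are both retroflex), so this form is consistent with the same rule.
The trigger is the following segment, so the direction is regressive (anticipatory).

regressive place assimilation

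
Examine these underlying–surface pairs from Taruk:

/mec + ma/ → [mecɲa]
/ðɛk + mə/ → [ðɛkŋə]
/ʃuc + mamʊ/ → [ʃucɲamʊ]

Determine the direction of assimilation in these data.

progressive

Comparing underlying and surface forms, /m/ → [ɲ] is the alternation; the neighbouring /c/ is constant.
The change bilabial → palatal matches the place of the preceding /c/, identifying this as place assimilation.
The other alternating form patterns the same way: /m/ → [ŋ] after /k/ (bilabial → velar, matching velar) — only place changes, and always toward the preceding segment.
The trigger is the preceding segment, so the direction is progressive (perseverative).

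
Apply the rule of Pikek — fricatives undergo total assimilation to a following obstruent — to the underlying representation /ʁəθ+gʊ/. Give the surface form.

/θ/ is the segment targeted by the rule; it sits immediately before /g/, so it assimilates completely and surfaces as [g].

[ʁəggʊ]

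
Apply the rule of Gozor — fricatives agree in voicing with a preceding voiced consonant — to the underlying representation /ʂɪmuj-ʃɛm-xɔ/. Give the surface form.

[ʂɪmujʒɛmɣɔ]

The rule targets /ʃ/ (voiceless postalveolar fricative), which sits after the trigger /j/ (voiced).
A voiced postalveolar fricative is [ʒ], so the surface segment is [ʒ].
At the second juncture, /x/ likewise becomes [ɣ] adjacent to /m/.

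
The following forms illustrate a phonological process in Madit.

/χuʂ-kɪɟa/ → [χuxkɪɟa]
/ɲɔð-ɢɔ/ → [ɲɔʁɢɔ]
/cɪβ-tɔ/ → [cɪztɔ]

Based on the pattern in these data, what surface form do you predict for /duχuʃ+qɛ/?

The data show regressive place assimilation: /ʂ/ → [x] before /k/; /ð/ → [ʁ] before /ɢ/; /β/ → [z] before /t/. In each pair only place changes, matching the following consonant, while manner and voice stay constant.
The rule targets /ʃ/ (voiceless postalveolar fricative), which sits before the trigger /q/ (uvular).
A voiceless uvular fricative is [χ], so the surface segment is [χ].

[duχuχqɛ]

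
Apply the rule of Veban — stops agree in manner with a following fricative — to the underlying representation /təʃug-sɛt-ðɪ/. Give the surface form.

/g/ is a voiced velar stop. The following trigger /s/ is a fricative, so /g/ must become a fricative as well.
The voiced velar fricative is [ɣ], so /g/ → [ɣ].
The same rule applies at the second boundary: /t/ → [s] next to /ð/.

[təʃuɣsɛsðɪ]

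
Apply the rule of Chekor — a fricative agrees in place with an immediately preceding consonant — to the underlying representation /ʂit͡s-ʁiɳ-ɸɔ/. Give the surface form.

[ʂit͡sziɳʂɔ]

The rule targets /ʁ/ (voiced uvular fricative), which sits after the trigger /t͡s/ (alveolar).
A voiced alveolar fricative is [z], so the surface segment is [z].
At the second juncture, /ɸ/ likewise becomes [ʂ] adjacent to /ɳ/.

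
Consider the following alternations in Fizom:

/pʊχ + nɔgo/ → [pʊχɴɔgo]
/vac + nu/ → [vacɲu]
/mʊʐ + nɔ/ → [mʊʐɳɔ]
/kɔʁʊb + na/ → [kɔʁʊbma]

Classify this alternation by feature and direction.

The segment that alternates is /n/, which surfaces as [ɴ] when adjacent to /χ/.
/n/ is alveolar while /χ/ is uvular; the output [ɴ] is uvular, matching the trigger — so the feature that spreads is place.
Manner and voice are unchanged, so the assimilation is partial, not total.
The same holds elsewhere in the data: /n/ → [ɲ] after /c/ (alveolar → palatal, matching palatal); /n/ → [ɳ] after /ʐ/ (alveolar → retroflex, matching retroflex); /n/ → [m] after /b/ (alveolar → bilabial, matching bilabial) — only place changes, and always toward the preceding segment.
The trigger is the preceding segment, so the direction is progressive (perseverative).

progressive place assimilation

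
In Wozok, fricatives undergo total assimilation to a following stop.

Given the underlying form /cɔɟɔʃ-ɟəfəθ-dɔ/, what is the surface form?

[cɔɟɔɟɟəfəddɔ]

/ʃ/ is the segment targeted by the rule; it sits immediately before /ɟ/, so it assimilates completely and surfaces as [ɟ].
The same rule applies at the second boundary: /θ/ → [d] next to /d/.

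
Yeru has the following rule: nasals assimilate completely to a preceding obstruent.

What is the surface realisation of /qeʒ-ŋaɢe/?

/ŋ/ is the segment targeted by the rule; it sits immediately after /ʒ/, so it assimilates completely and surfaces as [ʒ].

[qeʒʒaɢe]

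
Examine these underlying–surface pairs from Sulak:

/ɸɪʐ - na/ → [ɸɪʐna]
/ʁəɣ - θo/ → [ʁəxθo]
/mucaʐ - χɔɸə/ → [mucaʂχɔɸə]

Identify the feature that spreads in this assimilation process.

Comparing underlying and surface forms, /ɣ/ → [x] is the alternation; the neighbouring /θ/ is constant.
The change voiced → voiceless matches the voicing of the following /θ/, identifying this as voicing assimilation.
The other alternating form patterns the same way: /ʐ/ → [ʂ] before /χ/ (voiced → voiceless, matching voiceless) — only voicing changes, and always toward the following segment.
Nothing changes in [ɸɪʐna]: there the adjacent consonants already agree in voicing (/ʐ/ and /n/ are both voiced), so this form is consistent with the same rule.

voicing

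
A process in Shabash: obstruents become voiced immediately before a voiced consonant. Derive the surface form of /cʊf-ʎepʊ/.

/f/ is a voiceless labiodental fricative. The following trigger /ʎ/ is voiced, so /f/ must become voiced as well.
The voiced labiodental fricative is [v], so /f/ → [v].

[cʊvʎepʊ]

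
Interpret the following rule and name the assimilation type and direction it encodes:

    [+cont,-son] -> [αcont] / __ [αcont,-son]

The shared variable α links the value of [cont] on the target to that of the neighbouring obstruent. [cont] distinguishes stops from fricatives — a manner-of-articulation feature — so this is manner assimilation.
Since the environment is written after the underscore, the trigger follows the target; the direction is regressive.

regressive manner assimilation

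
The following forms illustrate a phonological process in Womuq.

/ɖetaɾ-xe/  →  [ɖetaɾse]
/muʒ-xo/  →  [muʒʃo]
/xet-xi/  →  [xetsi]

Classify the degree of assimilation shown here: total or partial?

The segment that alternates is /x/, which surfaces as [s] when adjacent to /ɾ/.
The change velar → alveolar matches the place of the preceding /ɾ/, identifying this as place assimilation.
Manner and voice are unchanged, so the assimilation is partial, not total.
The same holds elsewhere in the data: /x/ → [ʃ] after /ʒ/ (velar → postalveolar, matching postalveolar); /x/ → [s] after /t/ (velar → alveolar, matching alveolar) — only place changes, and always toward the preceding segment.

partial assimilation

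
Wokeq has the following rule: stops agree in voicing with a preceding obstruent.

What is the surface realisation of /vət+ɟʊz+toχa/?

[vətcʊzdoχa]

/ɟ/ is a voiced palatal stop. The preceding trigger /t/ is voiceless, so /ɟ/ must become voiceless as well.
Changing only its voicing to voiceless gives [c] — the voiceless palatal stop.
The same rule applies at the second boundary: /t/ → [d] next to /z/.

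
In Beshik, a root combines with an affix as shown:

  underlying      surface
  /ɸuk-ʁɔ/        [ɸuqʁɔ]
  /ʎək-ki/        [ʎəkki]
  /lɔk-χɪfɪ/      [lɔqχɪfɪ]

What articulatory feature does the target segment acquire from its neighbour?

Underlying /k/ is realised as [q] next to /ʁ/; /ʁ/ itself does not change.
/k/ is velar while /ʁ/ is uvular; the output [q] is uvular, matching the trigger — so the feature that spreads is place.
The same holds elsewhere in the data: /k/ → [q] before /χ/ (velar → uvular, matching uvular) — only place changes, and always toward the following segment.
Nothing changes in [ʎəkki]: there the adjacent consonants already agree in place (/k/ and /k/ are both velar), so this form is consistent with the same rule.

place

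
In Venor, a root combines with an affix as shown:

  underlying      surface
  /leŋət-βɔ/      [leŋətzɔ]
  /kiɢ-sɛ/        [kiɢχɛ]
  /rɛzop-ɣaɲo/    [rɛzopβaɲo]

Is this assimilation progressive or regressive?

progressive

The segment that alternates is /β/, which surfaces as [z] when adjacent to /t/.
The change bilabial → alveolar matches the place of the preceding /t/, identifying this as place assimilation.
Checking the remaining alternations: /s/ → [χ] after /ɢ/ (alveolar → uvular, matching uvular); /ɣ/ → [β] after /p/ (velar → bilabial, matching bilabial) — only place changes, and always toward the preceding segment.
Since the segment that changes follows the conditioning segment, the assimilation is progressive.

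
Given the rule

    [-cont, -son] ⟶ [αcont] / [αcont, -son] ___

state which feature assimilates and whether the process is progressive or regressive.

progressive manner assimilation

The shared variable α links the value of [cont] on the target to that of the neighbouring obstruent. [cont] distinguishes stops from fricatives — a manner-of-articulation feature — so this is manner assimilation.
The conditioning segment sits to the left of the focus bar, meaning the trigger precedes the segment that changes — progressive assimilation.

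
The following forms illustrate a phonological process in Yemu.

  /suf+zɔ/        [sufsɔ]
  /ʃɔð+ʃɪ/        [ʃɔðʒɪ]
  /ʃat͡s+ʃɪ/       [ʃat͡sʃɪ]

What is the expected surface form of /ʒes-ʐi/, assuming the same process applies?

[ʒesʂi]

The data show progressive voicing assimilation: /z/ → [s] after /f/; /ʃ/ → [ʒ] after /ð/. In each pair only voicing changes, matching the preceding consonant, while place and manner stay constant.
No alternation appears in [ʃat͡sʃɪ]: there the adjacent consonants already agree in voicing (/ʃ/ and /t͡s/ are both voiceless), so this form is consistent with the same rule.
The rule targets /ʐ/ (voiced retroflex fricative), which sits after the trigger /s/ (voiceless).
Changing only its voicing to voiceless gives [ʂ] — the voiceless retroflex fricative.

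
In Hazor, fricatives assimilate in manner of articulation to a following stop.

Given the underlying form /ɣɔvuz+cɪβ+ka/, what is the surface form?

[ɣɔvudcɪbka]

The rule targets /z/ (voiced alveolar fricative), which sits before the trigger /c/ (stop).
A voiced alveolar stop is [d], so the surface segment is [d].
At the second juncture, /β/ likewise becomes [b] adjacent to /k/.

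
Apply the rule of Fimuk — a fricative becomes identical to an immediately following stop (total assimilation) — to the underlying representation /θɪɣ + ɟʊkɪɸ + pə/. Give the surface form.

/ɣ/ is the segment targeted by the rule; it sits immediately before /ɟ/, so it assimilates completely and surfaces as [ɟ].
At the second juncture, /ɸ/ likewise becomes [p] adjacent to /p/.

[θɪɟɟʊkɪppə]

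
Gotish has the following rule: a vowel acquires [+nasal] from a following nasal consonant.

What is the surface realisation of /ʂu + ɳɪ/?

[ʂũɳɪ]

/u/ sits next to the nasal /ɳ/ and is therefore nasalised to [ũ].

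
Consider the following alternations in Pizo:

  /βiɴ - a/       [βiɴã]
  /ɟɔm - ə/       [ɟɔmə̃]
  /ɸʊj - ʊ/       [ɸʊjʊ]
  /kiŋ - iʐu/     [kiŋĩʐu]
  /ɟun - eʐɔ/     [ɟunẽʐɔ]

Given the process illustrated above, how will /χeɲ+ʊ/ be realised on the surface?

The data show progressive nasality assimilation (vowel nasalisation): /a/ → [ã] after /ɴ/; /ə/ → [ə̃] after /m/; /i/ → [ĩ] after /ŋ/; /e/ → [ẽ] after /n/ — a vowel is nasalised by an immediately preceding nasal consonant.
No change occurs in [ɸʊjʊ] because the vowel at the boundary is adjacent to an oral consonant, not a nasal (/ʊ/ next to /j/).
/ʊ/ sits next to the nasal /ɲ/ and is therefore nasalised to [ʊ̃].

[χeɲʊ̃]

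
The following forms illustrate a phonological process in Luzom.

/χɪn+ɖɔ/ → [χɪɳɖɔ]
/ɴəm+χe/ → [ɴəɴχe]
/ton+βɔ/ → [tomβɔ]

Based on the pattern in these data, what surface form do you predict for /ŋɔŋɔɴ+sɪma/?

The data show regressive place assimilation: /n/ → [ɳ] before /ɖ/; /m/ → [ɴ] before /χ/; /n/ → [m] before /β/. In each pair only place changes, matching the following consonant, while manner and voice stay constant.
The rule targets /ɴ/ (voiced uvular nasal), which sits before the trigger /s/ (alveolar).
A voiced alveolar nasal is [n], so the surface segment is [n].

[ŋɔŋɔnsɪma]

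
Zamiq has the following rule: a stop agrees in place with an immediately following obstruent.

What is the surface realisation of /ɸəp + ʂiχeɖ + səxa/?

/p/ is a voiceless bilabial stop. The following trigger /ʂ/ is retroflex, so /p/ must become retroflex as well.
Changing only its place to retroflex gives [ʈ] — the voiceless retroflex stop.
At the second juncture, /ɖ/ likewise becomes [d] adjacent to /s/.

[ɸəʈʂiχedsəxa]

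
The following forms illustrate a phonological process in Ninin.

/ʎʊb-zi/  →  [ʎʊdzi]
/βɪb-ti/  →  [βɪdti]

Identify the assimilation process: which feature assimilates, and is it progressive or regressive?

regressive place assimilation

Underlying /b/ is realised as [d] next to /z/; /z/ itself does not change.
The change bilabial → alveolar matches the place of the following /z/, identifying this as place assimilation.
Manner and voice are unchanged, so the assimilation is partial, not total.
Checking the remaining alternation: /b/ → [d] before /t/ (bilabial → alveolar, matching alveolar) — only place changes, and always toward the following segment.
The trigger is the following segment, so the direction is regressive (anticipatory).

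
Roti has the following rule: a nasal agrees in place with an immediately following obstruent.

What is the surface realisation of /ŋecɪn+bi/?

The rule targets /n/ (voiced alveolar nasal), which sits before the trigger /b/ (bilabial).
The voiced bilabial nasal is [m], so /n/ → [m].

[ŋecɪmbi]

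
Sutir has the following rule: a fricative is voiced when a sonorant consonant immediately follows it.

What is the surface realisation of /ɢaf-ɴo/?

The rule targets /f/ (voiceless labiodental fricative), which sits before the trigger /ɴ/ (voiced).
Changing only its voicing to voiced gives [v] — the voiced labiodental fricative.

[ɢavɴo]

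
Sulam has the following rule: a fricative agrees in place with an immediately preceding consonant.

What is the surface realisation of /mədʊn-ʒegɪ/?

/ʒ/ is a voiced postalveolar fricative. The preceding trigger /n/ is alveolar, so /ʒ/ must become alveolar as well.
The voiced alveolar fricative is [z], so /ʒ/ → [z].

[mədʊnzegɪ]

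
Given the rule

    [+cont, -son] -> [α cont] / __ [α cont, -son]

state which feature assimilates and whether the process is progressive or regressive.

regressive manner assimilation

The shared variable α links the value of [cont] on the target to that of the neighbouring obstruent. [cont] distinguishes stops from fricatives — a manner-of-articulation feature — so this is manner assimilation.
The conditioning segment sits to the right of the focus bar, meaning the trigger follows the segment that changes — regressive assimilation.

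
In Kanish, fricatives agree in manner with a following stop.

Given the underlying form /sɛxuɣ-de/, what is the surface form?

[sɛxugde]

/ɣ/ is a voiced velar fricative. The following trigger /d/ is a stop, so /ɣ/ must become a stop as well.
The voiced velar stop is [g], so /ɣ/ → [g].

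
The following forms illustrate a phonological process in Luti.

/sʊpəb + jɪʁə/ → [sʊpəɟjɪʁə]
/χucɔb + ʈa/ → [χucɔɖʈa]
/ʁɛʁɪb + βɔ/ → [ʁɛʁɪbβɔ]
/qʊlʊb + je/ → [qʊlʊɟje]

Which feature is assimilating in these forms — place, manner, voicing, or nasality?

Comparing underlying and surface forms, /b/ → [ɟ] is the alternation; the neighbouring /j/ is constant.
/b/ is bilabial while /j/ is palatal; the output [ɟ] is palatal, matching the trigger — so the feature that spreads is place.
The same holds elsewhere in the data: /b/ → [ɖ] before /ʈ/ (bilabial → retroflex, matching retroflex) — only place changes, and always toward the following segment.
No alternation appears in [ʁɛʁɪbβɔ]: there the adjacent consonants already agree in place (/b/ and /β/ are both bilabial), so this form is consistent with the same rule.

place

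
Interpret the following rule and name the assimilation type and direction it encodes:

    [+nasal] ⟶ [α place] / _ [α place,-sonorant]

regressive place assimilation

The shared variable α links the value of the place features (abbreviated [place]) on the target to the same value on the neighbouring segment, so place is the feature that assimilates.
The conditioning segment sits to the right of the focus bar, meaning the trigger follows the segment that changes — regressive assimilation.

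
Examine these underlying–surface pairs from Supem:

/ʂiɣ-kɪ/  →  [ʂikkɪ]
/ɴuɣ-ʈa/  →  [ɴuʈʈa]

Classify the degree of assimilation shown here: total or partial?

The segment that alternates is /ɣ/, which surfaces as [k] when adjacent to /k/.
The output [k] is identical to the trigger /k/ — every feature (place, manner, voicing) has been copied — so this is total assimilation.
The remaining alternation confirms this: /ɣ/ → [ʈ] before /ʈ/ — in each case the output is a copy of the following consonant.

total assimilation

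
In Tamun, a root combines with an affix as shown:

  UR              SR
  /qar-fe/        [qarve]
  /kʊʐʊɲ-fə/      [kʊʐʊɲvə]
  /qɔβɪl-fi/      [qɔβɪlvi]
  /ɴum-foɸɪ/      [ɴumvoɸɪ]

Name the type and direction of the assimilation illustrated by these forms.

The segment that alternates is /f/, which surfaces as [v] when adjacent to /r/.
/f/ is voiceless while /r/ is voiced; the output [v] is voiced, matching the trigger — so the feature that spreads is voicing.
Place and manner are unchanged, so the assimilation is partial, not total.
Checking the remaining alternations: /f/ → [v] after /ɲ/ (voiceless → voiced, matching voiced); /f/ → [v] after /l/ (voiceless → voiced, matching voiced); /f/ → [v] after /m/ (voiceless → voiced, matching voiced) — only voicing changes, and always toward the preceding segment.
The trigger is the preceding segment, so the direction is progressive (perseverative).

progressive voicing assimilation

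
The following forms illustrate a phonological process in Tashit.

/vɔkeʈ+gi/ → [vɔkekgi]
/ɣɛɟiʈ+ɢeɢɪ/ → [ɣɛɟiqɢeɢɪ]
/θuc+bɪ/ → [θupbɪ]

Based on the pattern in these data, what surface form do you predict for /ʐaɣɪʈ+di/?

The data show regressive place assimilation: /ʈ/ → [k] before /g/; /ʈ/ → [q] before /ɢ/; /c/ → [p] before /b/. In each pair only place changes, matching the following consonant, while manner and voice stay constant.
/ʈ/ is a voiceless retroflex stop. The following trigger /d/ is alveolar, so /ʈ/ must become alveolar as well.
A voiceless alveolar stop is [t], so the surface segment is [t].

[ʐaɣɪtdi]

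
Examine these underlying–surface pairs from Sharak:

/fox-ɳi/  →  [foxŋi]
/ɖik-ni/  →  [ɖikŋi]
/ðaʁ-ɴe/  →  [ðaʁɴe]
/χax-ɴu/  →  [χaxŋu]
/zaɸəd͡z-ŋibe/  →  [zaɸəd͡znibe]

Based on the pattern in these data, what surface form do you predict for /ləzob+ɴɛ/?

The data show progressive place assimilation: /ɳ/ → [ŋ] after /x/; /n/ → [ŋ] after /k/; /ɴ/ → [ŋ] after /x/; /ŋ/ → [n] after /d͡z/. In each pair only place changes, matching the preceding consonant, while manner and voice stay constant.
No alternation appears in [ðaʁɴe]: there the adjacent consonants already agree in place (/ɴ/ and /ʁ/ are both uvular), so this form is consistent with the same rule.
The rule targets /ɴ/ (voiced uvular nasal), which sits after the trigger /b/ (bilabial).
Changing only its place to bilabial gives [m] — the voiced bilabial nasal.

[ləzobmɛ]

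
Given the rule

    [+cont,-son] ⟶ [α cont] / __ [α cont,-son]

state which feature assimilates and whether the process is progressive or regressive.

regressive manner assimilation

The rule copies [cont] (continuancy) from the environment onto the target fricatives; since [±cont] encodes the stop/fricative manner contrast, the assimilating dimension is manner.
Since the environment is written after the underscore, the trigger follows the target; the direction is regressive.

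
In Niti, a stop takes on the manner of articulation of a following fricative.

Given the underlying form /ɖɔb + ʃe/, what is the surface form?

/b/ is a voiced bilabial stop. The following trigger /ʃ/ is a fricative, so /b/ must become a fricative as well.
Changing only its manner to fricative gives [β] — the voiced bilabial fricative.

[ɖɔβʃe]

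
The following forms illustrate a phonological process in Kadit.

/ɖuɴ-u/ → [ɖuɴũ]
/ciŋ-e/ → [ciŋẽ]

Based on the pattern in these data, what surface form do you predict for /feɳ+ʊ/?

The data show progressive nasality assimilation (vowel nasalisation): /u/ → [ũ] after /ɴ/; /e/ → [ẽ] after /ŋ/ — a vowel is nasalised by an immediately preceding nasal consonant.
/ʊ/ sits next to the nasal /ɳ/ and is therefore nasalised to [ʊ̃].

[feɳʊ̃]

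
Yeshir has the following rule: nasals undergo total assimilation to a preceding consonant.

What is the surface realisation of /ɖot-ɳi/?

[ɖotti]

/ɳ/ is the segment targeted by the rule; it sits immediately after /t/, so it assimilates completely and surfaces as [t].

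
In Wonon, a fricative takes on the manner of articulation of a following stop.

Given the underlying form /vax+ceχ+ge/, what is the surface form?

The rule targets /x/ (voiceless velar fricative), which sits before the trigger /c/ (stop).
A voiceless velar stop is [k], so the surface segment is [k].
The same rule applies at the second boundary: /χ/ → [q] next to /g/.

[vakceqge]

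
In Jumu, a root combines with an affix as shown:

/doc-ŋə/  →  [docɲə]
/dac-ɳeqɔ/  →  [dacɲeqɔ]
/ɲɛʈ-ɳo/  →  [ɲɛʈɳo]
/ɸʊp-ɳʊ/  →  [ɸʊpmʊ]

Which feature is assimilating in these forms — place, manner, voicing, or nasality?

place

The segment that alternates is /ŋ/, which surfaces as [ɲ] when adjacent to /c/.
/ŋ/ is velar while /c/ is palatal; the output [ɲ] is palatal, matching the trigger — so the feature that spreads is place.
The same holds elsewhere in the data: /ɳ/ → [ɲ] after /c/ (retroflex → palatal, matching palatal); /ɳ/ → [m] after /p/ (retroflex → bilabial, matching bilabial) — only place changes, and always toward the preceding segment.
Nothing changes in [ɲɛʈɳo]: there the adjacent consonants already agree in place (/ɳ/ and /ʈ/ are both retroflex), so this form is consistent with the same rule.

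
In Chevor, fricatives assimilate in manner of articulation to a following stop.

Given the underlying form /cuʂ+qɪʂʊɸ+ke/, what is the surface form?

/ʂ/ is a voiceless retroflex fricative. The following trigger /q/ is a stop, so /ʂ/ must become a stop as well.
The voiceless retroflex stop is [ʈ], so /ʂ/ → [ʈ].
The same rule applies at the second boundary: /ɸ/ → [p] next to /k/.

[cuʈqɪʂʊpke]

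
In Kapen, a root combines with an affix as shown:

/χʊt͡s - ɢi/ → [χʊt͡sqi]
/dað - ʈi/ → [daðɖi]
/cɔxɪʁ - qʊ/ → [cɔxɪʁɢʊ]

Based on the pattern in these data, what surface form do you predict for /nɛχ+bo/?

The data show progressive voicing assimilation: /ɢ/ → [q] after /t͡s/; /ʈ/ → [ɖ] after /ð/; /q/ → [ɢ] after /ʁ/. In each pair only voicing changes, matching the preceding consonant, while place and manner stay constant.
/b/ is a voiced bilabial stop. The preceding trigger /χ/ is voiceless, so /b/ must become voiceless as well.
A voiceless bilabial stop is [p], so the surface segment is [p].

[nɛχpo]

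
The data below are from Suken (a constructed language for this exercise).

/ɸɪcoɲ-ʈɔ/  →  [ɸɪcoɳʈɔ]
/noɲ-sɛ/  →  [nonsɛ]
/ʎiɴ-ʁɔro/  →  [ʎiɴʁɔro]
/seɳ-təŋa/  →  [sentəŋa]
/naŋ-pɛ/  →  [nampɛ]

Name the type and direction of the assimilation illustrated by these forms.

regressive place assimilation

Comparing underlying and surface forms, /ɲ/ → [ɳ] is the alternation; the neighbouring /ʈ/ is constant.
/ɲ/ is palatal while /ʈ/ is retroflex; the output [ɳ] is retroflex, matching the trigger — so the feature that spreads is place.
Manner and voice are unchanged, so the assimilation is partial, not total.
Checking the remaining alternations: /ɲ/ → [n] before /s/ (palatal → alveolar, matching alveolar); /ɳ/ → [n] before /t/ (retroflex → alveolar, matching alveolar); /ŋ/ → [m] before /p/ (velar → bilabial, matching bilabial) — only place changes, and always toward the following segment.
No alternation appears in [ʎiɴʁɔro]: there the adjacent consonants already agree in place (/ɴ/ and /ʁ/ are both uvular), so this form is consistent with the same rule.
The trigger is the following segment, so the direction is regressive (anticipatory).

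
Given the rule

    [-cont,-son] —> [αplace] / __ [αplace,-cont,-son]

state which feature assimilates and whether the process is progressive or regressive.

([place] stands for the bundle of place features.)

The rule copies the place features (abbreviated [place]) from the environment onto the target, so the assimilating feature is place.
The conditioning segment sits to the right of the focus bar, meaning the trigger follows the segment that changes — regressive assimilation.

regressive place assimilation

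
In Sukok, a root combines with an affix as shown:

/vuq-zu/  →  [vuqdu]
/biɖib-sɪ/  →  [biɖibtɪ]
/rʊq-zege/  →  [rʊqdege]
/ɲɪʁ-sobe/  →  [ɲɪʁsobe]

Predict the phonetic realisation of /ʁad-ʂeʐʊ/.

[ʁadʈeʐʊ]

The data show progressive manner assimilation: /z/ → [d] after /q/; /s/ → [t] after /b/. In each pair only manner changes, matching the preceding consonant, while place and voice stay constant.
Nothing changes in [ɲɪʁsobe]: there the adjacent consonants already agree in manner (/s/ and /ʁ/ are both fricatives), so this form is consistent with the same rule.
The rule targets /ʂ/ (voiceless retroflex fricative), which sits after the trigger /d/ (stop).
A voiceless retroflex stop is [ʈ], so the surface segment is [ʈ].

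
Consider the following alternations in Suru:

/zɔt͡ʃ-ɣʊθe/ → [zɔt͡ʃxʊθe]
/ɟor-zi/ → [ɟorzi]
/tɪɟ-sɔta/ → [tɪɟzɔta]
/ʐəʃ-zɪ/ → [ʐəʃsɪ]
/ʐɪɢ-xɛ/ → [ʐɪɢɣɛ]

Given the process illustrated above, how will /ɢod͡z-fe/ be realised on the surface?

The data show progressive voicing assimilation: /ɣ/ → [x] after /t͡ʃ/; /s/ → [z] after /ɟ/; /z/ → [s] after /ʃ/; /x/ → [ɣ] after /ɢ/. In each pair only voicing changes, matching the preceding consonant, while place and manner stay constant.
Nothing changes in [ɟorzi]: there the adjacent consonants already agree in voicing (/z/ and /r/ are both voiced), so this form is consistent with the same rule.
The rule targets /f/ (voiceless labiodental fricative), which sits after the trigger /d͡z/ (voiced).
Changing only its voicing to voiced gives [v] — the voiced labiodental fricative.

[ɢod͡zve]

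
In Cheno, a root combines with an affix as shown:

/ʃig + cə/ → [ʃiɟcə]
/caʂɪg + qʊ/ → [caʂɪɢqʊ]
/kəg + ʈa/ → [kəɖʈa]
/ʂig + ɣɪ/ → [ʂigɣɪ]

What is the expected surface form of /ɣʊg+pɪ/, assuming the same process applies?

[ɣʊbpɪ]

The data show regressive place assimilation: /g/ → [ɟ] before /c/; /g/ → [ɢ] before /q/; /g/ → [ɖ] before /ʈ/. In each pair only place changes, matching the following consonant, while manner and voice stay constant.
No alternation appears in [ʂigɣɪ]: there the adjacent consonants already agree in place (/g/ and /ɣ/ are both velar), so this form is consistent with the same rule.
/g/ is a voiced velar stop. The following trigger /p/ is bilabial, so /g/ must become bilabial as well.
The voiced bilabial stop is [b], so /g/ → [b].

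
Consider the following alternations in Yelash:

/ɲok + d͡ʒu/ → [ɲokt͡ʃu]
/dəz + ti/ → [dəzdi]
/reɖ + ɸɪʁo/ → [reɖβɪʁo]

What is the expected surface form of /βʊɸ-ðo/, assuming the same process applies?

[βʊɸθo]

The data show progressive voicing assimilation: /d͡ʒ/ → [t͡ʃ] after /k/; /t/ → [d] after /z/; /ɸ/ → [β] after /ɖ/. In each pair only voicing changes, matching the preceding consonant, while place and manner stay constant.
The rule targets /ð/ (voiced dental fricative), which sits after the trigger /ɸ/ (voiceless).
The voiceless dental fricative is [θ], so /ð/ → [θ].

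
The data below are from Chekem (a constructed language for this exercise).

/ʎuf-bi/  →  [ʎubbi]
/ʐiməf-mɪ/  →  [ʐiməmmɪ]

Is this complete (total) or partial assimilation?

Comparing underlying and surface forms, /f/ → [b] is the alternation; the neighbouring /b/ is constant.
The output [b] is identical to the trigger /b/ — every feature (place, manner, voicing) has been copied — so this is total assimilation.
The remaining alternation confirms this: /f/ → [m] before /m/ — in each case the output is a copy of the following consonant.

total assimilation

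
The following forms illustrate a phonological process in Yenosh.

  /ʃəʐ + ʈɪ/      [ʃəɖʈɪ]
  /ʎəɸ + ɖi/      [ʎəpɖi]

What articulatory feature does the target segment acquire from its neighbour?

manner

Comparing underlying and surface forms, /ʐ/ → [ɖ] is the alternation; the neighbouring /ʈ/ is constant.
/ʐ/ is a fricative while /ʈ/ is a stop; the output [ɖ] is a stop, matching the trigger — so the feature that spreads is manner.
The other alternating form patterns the same way: /ɸ/ → [p] before /ɖ/ (fricative → stop, matching a stop) — only manner changes, and always toward the following segment.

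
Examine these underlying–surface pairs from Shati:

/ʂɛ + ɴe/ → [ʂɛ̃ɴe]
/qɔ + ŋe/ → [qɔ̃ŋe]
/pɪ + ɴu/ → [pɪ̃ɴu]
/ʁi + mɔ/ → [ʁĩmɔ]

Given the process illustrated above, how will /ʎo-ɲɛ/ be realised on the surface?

The data show regressive nasality assimilation (vowel nasalisation): /ɛ/ → [ɛ̃] before /ɴ/; /ɔ/ → [ɔ̃] before /ŋ/; /ɪ/ → [ɪ̃] before /ɴ/; /i/ → [ĩ] before /m/ — a vowel is nasalised by an immediately following nasal consonant.
/o/ sits next to the nasal /ɲ/ and is therefore nasalised to [õ].

[ʎõɲɛ]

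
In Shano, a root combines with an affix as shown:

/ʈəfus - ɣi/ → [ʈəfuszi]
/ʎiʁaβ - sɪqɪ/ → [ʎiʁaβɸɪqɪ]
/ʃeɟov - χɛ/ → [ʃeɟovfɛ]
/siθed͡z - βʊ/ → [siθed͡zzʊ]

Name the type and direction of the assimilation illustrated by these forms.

progressive place assimilation

The segment that alternates is /ɣ/, which surfaces as [z] when adjacent to /s/.
The change velar → alveolar matches the place of the preceding /s/, identifying this as place assimilation.
Manner and voice are unchanged, so the assimilation is partial, not total.
The other alternating forms pattern the same way: /s/ → [ɸ] after /β/ (alveolar → bilabial, matching bilabial); /χ/ → [f] after /v/ (uvular → labiodental, matching labiodental); /β/ → [z] after /d͡z/ (bilabial → alveolar, matching alveolar) — only place changes, and always toward the preceding segment.
Since the segment that changes follows the conditioning segment, the assimilation is progressive.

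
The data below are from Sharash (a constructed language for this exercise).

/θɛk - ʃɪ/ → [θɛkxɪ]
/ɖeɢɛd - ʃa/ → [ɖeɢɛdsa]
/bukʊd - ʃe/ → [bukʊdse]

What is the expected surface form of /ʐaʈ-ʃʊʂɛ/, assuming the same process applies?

[ʐaʈʂʊʂɛ]

The data show progressive place assimilation: /ʃ/ → [x] after /k/; /ʃ/ → [s] after /d/. In each pair only place changes, matching the preceding consonant, while manner and voice stay constant.
The rule targets /ʃ/ (voiceless postalveolar fricative), which sits after the trigger /ʈ/ (retroflex).
Changing only its place to retroflex gives [ʂ] — the voiceless retroflex fricative.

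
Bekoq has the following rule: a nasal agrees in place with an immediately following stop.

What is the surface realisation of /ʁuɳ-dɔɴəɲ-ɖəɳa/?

[ʁundɔɴəɳɖəɳa]

/ɳ/ is a voiced retroflex nasal. The following trigger /d/ is alveolar, so /ɳ/ must become alveolar as well.
The voiced alveolar nasal is [n], so /ɳ/ → [n].
At the second juncture, /ɲ/ likewise becomes [ɳ] adjacent to /ɖ/.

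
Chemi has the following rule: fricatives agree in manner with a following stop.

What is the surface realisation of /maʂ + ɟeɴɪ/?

The rule targets /ʂ/ (voiceless retroflex fricative), which sits before the trigger /ɟ/ (stop).
Changing only its manner to stop gives [ʈ] — the voiceless retroflex stop.

[maʈɟeɴɪ]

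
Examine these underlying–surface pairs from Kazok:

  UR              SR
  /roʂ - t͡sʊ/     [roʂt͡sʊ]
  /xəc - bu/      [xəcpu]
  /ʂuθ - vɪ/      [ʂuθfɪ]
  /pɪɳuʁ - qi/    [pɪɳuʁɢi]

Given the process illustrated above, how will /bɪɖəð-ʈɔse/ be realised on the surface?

The data show progressive voicing assimilation: /b/ → [p] after /c/; /v/ → [f] after /θ/; /q/ → [ɢ] after /ʁ/. In each pair only voicing changes, matching the preceding consonant, while place and manner stay constant.
No alternation appears in [roʂt͡sʊ]: there the adjacent consonants already agree in voicing (/t͡s/ and /ʂ/ are both voiceless), so this form is consistent with the same rule.
The rule targets /ʈ/ (voiceless retroflex stop), which sits after the trigger /ð/ (voiced).
A voiced retroflex stop is [ɖ], so the surface segment is [ɖ].

[bɪɖəðɖɔse]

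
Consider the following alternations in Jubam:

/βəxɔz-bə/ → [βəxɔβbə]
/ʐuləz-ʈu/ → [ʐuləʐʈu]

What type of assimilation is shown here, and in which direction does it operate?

Underlying /z/ is realised as [β] next to /b/; /b/ itself does not change.
The change alveolar → bilabial matches the place of the following /b/, identifying this as place assimilation.
Manner and voice are unchanged, so the assimilation is partial, not total.
Checking the remaining alternation: /z/ → [ʐ] before /ʈ/ (alveolar → retroflex, matching retroflex) — only place changes, and always toward the following segment.
Since the segment that changes precedes the conditioning segment, the assimilation is regressive.

regressive place assimilation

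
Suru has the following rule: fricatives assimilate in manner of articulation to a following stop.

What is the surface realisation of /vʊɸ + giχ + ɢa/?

[vʊpgiqɢa]

The rule targets /ɸ/ (voiceless bilabial fricative), which sits before the trigger /g/ (stop).
Changing only its manner to stop gives [p] — the voiceless bilabial stop.
At the second juncture, /χ/ likewise becomes [q] adjacent to /ɢ/.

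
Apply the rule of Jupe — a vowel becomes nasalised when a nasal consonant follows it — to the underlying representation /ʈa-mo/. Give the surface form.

[ʈãmo]

/a/ sits next to the nasal /m/ and is therefore nasalised to [ã].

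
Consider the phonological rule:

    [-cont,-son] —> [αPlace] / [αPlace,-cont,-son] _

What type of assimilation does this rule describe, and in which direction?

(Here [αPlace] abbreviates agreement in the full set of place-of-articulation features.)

progressive place assimilation

The shared variable α links the value of the place features (abbreviated [Place]) on the target to the same value on the neighbouring segment, so place is the feature that assimilates.
The conditioning segment sits to the left of the focus bar, meaning the trigger precedes the segment that changes — progressive assimilation.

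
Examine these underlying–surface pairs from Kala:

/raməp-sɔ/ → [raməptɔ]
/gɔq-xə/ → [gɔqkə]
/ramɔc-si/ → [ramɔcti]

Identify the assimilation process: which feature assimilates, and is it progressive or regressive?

progressive manner assimilation

Comparing underlying and surface forms, /s/ → [t] is the alternation; the neighbouring /p/ is constant.
The change fricative → stop matches the manner of the preceding /p/, identifying this as manner assimilation.
Place and voice are unchanged, so the assimilation is partial, not total.
Checking the remaining alternations: /x/ → [k] after /q/ (fricative → stop, matching a stop); /s/ → [t] after /c/ (fricative → stop, matching a stop) — only manner changes, and always toward the preceding segment.
Since the segment that changes follows the conditioning segment, the assimilation is progressive.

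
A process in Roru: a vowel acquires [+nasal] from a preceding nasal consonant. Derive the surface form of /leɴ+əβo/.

[leɴə̃βo]

/ə/ sits next to the nasal /ɴ/ and is therefore nasalised to [ə̃].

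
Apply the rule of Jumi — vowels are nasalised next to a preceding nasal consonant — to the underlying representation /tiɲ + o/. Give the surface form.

The vowel /o/ is adjacent to the preceding nasal /ɲ/, so it acquires [+nasal] and surfaces as [õ].

[tiɲõ]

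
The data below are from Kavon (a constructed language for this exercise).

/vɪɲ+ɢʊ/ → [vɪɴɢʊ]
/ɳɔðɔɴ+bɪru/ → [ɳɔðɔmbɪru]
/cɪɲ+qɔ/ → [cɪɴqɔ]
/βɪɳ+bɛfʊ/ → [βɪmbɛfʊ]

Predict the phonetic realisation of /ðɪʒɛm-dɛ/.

The data show regressive place assimilation: /ɲ/ → [ɴ] before /ɢ/; /ɴ/ → [m] before /b/; /ɲ/ → [ɴ] before /q/; /ɳ/ → [m] before /b/. In each pair only place changes, matching the following consonant, while manner and voice stay constant.
/m/ is a voiced bilabial nasal. The following trigger /d/ is alveolar, so /m/ must become alveolar as well.
A voiced alveolar nasal is [n], so the surface segment is [n].

[ðɪʒɛndɛ]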